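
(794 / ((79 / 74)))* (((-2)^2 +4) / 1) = 470048 / 79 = 5949.97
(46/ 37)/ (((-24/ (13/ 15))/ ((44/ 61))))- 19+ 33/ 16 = -27576739/ 1625040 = -16.97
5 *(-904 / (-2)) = 2260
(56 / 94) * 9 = 252 / 47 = 5.36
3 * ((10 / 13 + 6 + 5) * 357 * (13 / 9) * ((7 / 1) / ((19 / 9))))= 1147041 / 19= 60370.58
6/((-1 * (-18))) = 1/3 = 0.33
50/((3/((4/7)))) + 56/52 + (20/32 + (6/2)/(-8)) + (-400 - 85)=-517771/1092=-474.15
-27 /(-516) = 9 /172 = 0.05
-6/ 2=-3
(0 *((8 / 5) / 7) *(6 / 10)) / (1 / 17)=0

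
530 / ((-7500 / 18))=-159 / 125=-1.27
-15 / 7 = -2.14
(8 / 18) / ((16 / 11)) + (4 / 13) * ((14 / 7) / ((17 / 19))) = 7903 / 7956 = 0.99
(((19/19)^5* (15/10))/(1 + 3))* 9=27/8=3.38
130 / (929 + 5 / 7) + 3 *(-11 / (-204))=33367 / 110636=0.30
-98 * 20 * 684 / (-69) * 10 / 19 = 235200 / 23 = 10226.09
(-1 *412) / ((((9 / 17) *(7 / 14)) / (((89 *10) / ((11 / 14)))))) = -1763027.07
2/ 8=1/ 4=0.25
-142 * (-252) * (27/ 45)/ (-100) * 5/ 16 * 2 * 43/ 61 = -577017/ 6100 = -94.59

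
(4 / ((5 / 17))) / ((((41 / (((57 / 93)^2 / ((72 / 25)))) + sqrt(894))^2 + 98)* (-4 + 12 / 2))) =2269235924571179875 / 32122350010205514231784 -922246285978125* sqrt(894) / 2072409678077775111728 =0.00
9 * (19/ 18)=19/ 2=9.50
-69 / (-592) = 69 / 592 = 0.12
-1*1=-1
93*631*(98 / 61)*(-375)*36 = -77637609000 / 61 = -1272747688.52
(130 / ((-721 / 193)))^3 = -15794358229000 / 374805361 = -42140.16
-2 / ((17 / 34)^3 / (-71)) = 1136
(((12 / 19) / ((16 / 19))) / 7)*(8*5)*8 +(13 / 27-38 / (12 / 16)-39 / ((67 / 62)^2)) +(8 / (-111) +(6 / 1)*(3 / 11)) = -16482031213 / 345307347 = -47.73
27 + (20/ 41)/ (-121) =133927/ 4961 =27.00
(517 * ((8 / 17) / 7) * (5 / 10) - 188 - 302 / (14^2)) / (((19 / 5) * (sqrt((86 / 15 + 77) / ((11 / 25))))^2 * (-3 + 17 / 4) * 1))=-18930318 / 98206535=-0.19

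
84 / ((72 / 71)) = 497 / 6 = 82.83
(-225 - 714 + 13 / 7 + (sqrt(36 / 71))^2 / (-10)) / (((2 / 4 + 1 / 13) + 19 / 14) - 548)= 15138019 / 8820330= 1.72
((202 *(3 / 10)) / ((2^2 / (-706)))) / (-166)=106959 / 1660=64.43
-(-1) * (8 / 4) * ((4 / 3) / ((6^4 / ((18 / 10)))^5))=0.00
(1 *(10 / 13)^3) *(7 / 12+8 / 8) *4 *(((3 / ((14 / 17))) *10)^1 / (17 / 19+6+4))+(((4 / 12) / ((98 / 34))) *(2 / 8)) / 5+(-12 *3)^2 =581904189401 / 445683420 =1305.64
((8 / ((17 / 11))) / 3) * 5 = 440 / 51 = 8.63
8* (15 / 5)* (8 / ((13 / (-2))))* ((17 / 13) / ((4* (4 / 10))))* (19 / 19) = -4080 / 169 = -24.14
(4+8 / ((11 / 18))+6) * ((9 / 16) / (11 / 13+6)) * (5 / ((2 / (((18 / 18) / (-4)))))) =-74295 / 62656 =-1.19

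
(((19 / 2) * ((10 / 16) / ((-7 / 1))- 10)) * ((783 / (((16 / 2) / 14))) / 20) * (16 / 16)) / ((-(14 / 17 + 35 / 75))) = 428680755 / 84224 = 5089.77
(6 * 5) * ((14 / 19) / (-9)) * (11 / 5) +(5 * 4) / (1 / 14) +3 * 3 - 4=15937 / 57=279.60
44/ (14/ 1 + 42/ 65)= 715/ 238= 3.00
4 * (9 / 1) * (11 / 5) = 79.20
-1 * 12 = -12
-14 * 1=-14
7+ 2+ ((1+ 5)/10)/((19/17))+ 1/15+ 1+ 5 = 4447/285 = 15.60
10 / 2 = 5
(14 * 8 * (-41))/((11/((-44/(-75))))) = -18368/75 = -244.91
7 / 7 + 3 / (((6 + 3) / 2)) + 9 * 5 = 140 / 3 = 46.67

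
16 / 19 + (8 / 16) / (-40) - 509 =-772419 / 1520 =-508.17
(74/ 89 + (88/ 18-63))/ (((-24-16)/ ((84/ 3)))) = 321167/ 8010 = 40.10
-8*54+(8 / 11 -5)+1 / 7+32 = -31118 / 77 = -404.13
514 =514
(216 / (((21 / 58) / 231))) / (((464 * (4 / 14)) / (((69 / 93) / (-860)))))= -47817 / 53320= -0.90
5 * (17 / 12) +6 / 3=9.08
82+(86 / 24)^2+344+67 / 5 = 325613 / 720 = 452.24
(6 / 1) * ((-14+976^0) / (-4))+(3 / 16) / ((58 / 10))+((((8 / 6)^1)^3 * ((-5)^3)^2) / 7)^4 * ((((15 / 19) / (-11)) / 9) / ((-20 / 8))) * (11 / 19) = 928000000012524132491088589 / 641200206980592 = 1447285870948.90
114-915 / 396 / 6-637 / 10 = 197663 / 3960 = 49.91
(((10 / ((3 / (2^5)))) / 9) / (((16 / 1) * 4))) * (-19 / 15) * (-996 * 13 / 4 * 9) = 20501 / 3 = 6833.67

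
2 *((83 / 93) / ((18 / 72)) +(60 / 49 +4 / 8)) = 10.59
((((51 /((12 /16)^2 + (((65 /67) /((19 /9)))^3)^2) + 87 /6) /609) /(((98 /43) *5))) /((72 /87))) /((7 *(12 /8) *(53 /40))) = 0.00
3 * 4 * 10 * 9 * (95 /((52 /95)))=2436750 /13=187442.31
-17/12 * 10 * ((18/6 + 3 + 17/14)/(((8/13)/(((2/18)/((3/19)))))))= -2120495/18144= -116.87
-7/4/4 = -7/16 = -0.44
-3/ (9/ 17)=-17/ 3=-5.67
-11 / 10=-1.10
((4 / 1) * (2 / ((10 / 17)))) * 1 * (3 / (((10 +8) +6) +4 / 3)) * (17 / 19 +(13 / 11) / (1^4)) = 66402 / 19855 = 3.34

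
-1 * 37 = -37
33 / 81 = 11 / 27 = 0.41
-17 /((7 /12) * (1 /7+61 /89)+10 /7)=-10591 /1191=-8.89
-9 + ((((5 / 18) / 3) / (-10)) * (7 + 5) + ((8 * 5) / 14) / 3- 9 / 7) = -85 / 9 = -9.44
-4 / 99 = -0.04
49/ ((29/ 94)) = 4606/ 29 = 158.83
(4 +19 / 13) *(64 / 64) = 71 / 13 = 5.46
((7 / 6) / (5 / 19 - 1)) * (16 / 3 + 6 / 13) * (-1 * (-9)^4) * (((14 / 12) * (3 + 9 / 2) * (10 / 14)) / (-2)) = -39129075 / 208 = -188120.55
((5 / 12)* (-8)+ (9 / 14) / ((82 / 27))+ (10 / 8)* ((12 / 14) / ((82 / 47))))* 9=-6477 / 287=-22.57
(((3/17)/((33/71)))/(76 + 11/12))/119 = 12/289289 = 0.00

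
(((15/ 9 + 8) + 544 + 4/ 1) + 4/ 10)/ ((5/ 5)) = 8371/ 15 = 558.07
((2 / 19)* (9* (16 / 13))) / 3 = 96 / 247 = 0.39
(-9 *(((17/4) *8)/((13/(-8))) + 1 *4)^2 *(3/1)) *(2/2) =-1306800/169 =-7732.54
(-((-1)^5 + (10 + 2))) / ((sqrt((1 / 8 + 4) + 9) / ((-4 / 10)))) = 44 * sqrt(210) / 525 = 1.21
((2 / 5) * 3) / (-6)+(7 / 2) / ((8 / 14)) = 237 / 40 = 5.92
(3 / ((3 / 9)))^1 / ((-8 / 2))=-2.25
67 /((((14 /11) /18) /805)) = 762795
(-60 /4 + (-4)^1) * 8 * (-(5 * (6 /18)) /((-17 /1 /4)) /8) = -380 /51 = -7.45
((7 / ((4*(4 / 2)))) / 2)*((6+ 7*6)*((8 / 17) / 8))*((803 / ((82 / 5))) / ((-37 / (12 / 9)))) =-56210 / 25789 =-2.18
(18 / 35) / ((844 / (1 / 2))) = 9 / 29540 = 0.00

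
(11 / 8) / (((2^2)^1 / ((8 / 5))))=11 / 20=0.55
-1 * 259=-259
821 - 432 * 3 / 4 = 497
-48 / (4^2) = -3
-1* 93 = -93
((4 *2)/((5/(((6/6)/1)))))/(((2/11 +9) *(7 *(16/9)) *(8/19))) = 0.03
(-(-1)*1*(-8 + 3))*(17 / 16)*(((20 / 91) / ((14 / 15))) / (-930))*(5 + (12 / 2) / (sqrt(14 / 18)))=2125 / 315952 + 3825*sqrt(7) / 1105832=0.02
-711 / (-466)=711 / 466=1.53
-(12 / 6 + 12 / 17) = -46 / 17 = -2.71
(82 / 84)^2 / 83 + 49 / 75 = 2433421 / 3660300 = 0.66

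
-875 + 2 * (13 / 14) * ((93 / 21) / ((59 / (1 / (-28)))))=-70829903 / 80948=-875.00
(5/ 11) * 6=30/ 11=2.73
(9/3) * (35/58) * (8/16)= 105/116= 0.91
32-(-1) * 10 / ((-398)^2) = 2534469 / 79202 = 32.00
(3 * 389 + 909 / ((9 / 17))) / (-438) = -1442 / 219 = -6.58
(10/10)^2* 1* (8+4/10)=42/5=8.40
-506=-506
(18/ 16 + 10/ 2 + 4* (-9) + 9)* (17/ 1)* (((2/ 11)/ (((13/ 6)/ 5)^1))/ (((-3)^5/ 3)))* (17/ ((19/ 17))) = 4102355/ 146718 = 27.96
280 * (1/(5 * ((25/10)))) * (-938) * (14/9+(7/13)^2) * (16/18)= -2359137536/68445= -34467.64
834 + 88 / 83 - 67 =63749 / 83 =768.06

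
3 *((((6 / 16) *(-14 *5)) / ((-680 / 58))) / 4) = 1827 / 1088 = 1.68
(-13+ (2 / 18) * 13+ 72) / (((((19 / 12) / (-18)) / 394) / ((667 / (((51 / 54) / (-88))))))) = 319696920576 / 19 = 16826153714.53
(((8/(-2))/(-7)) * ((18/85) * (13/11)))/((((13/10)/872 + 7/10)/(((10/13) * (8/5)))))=669696/2669051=0.25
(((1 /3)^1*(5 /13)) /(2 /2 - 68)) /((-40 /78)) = 1 /268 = 0.00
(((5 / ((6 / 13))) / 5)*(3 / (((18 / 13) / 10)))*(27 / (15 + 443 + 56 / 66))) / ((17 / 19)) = 1589445 / 514828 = 3.09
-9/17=-0.53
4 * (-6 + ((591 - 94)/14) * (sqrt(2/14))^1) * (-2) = 48 - 284 * sqrt(7)/7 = -59.34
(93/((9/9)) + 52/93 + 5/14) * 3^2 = 366837/434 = 845.25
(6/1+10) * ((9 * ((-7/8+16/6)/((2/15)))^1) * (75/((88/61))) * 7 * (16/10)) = 12393675/11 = 1126697.73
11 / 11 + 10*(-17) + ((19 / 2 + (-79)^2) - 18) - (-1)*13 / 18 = 54578 / 9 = 6064.22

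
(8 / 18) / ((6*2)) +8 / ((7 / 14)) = 16.04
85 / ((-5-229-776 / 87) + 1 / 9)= -22185 / 63373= -0.35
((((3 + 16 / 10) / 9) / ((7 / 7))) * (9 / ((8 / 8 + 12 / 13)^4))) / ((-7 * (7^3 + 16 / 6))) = -1970709 / 14177734375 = -0.00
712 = 712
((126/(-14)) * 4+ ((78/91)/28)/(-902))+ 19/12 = -2281724/66297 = -34.42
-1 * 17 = -17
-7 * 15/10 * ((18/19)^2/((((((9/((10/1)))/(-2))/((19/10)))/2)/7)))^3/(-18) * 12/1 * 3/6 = -3584673792/6859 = -522623.38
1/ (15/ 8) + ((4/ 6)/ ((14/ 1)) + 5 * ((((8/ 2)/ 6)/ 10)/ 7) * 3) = 76/ 105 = 0.72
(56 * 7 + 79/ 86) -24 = 31727/ 86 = 368.92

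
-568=-568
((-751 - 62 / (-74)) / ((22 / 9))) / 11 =-124902 / 4477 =-27.90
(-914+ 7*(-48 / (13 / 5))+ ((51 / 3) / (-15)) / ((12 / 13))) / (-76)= 2444033 / 177840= 13.74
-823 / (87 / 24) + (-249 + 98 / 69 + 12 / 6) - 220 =-1385921 / 2001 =-692.61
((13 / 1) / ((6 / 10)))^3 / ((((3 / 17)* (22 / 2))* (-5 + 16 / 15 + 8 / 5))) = -4668625 / 2079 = -2245.61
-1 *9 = -9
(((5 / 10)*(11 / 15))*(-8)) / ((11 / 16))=-64 / 15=-4.27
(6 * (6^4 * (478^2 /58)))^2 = 789158246164107264 /841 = 938357010896679.27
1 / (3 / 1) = 0.33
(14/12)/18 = 7/108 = 0.06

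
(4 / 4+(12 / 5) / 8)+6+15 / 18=122 / 15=8.13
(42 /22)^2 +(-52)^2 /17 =334681 /2057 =162.70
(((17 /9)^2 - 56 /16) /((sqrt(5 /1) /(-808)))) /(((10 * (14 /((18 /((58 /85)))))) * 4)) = -18887 * sqrt(5) /36540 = -1.16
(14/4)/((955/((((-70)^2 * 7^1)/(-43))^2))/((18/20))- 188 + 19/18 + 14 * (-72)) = -82354300/28116764549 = -0.00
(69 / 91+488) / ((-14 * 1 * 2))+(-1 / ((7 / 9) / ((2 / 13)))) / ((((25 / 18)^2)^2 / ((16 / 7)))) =-17494760477 / 995312500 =-17.58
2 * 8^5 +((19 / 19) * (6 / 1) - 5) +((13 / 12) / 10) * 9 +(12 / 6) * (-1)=2621439 / 40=65535.98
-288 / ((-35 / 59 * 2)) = 8496 / 35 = 242.74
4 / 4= 1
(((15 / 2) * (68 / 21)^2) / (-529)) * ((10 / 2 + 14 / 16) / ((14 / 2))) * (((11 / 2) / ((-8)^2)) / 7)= -747065 / 487729536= -0.00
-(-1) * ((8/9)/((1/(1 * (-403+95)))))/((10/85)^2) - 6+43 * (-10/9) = -178508/9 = -19834.22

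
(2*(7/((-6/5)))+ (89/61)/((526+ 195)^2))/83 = -1109860268/7895864949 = -0.14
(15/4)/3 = 5/4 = 1.25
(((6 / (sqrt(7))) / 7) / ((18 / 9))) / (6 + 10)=3 * sqrt(7) / 784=0.01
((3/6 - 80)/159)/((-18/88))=22/9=2.44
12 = 12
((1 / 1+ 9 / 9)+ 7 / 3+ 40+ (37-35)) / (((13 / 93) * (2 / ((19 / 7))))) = 81871 / 182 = 449.84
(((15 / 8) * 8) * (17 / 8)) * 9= 2295 / 8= 286.88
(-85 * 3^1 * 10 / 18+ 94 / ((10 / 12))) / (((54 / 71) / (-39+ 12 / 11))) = 4273277 / 2970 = 1438.81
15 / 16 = 0.94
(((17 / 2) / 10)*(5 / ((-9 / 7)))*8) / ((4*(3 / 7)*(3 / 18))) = -92.56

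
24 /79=0.30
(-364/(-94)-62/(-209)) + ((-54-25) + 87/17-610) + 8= -112170086/166991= -671.71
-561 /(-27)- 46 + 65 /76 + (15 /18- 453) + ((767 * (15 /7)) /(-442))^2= -2240916157 /4843062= -462.71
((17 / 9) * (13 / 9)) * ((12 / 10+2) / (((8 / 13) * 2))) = 2873 / 405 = 7.09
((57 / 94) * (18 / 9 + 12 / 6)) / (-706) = -57 / 16591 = -0.00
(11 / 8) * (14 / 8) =77 / 32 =2.41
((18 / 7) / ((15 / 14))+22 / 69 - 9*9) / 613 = -27007 / 211485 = -0.13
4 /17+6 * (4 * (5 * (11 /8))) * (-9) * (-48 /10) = 121180 /17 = 7128.24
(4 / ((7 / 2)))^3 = 512 / 343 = 1.49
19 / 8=2.38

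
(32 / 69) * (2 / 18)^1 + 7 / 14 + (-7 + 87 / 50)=-73099 / 15525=-4.71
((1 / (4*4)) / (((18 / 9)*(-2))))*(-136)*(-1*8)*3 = -51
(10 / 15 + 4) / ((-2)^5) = -7 / 48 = -0.15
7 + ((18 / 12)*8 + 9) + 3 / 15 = 141 / 5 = 28.20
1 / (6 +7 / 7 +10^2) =0.01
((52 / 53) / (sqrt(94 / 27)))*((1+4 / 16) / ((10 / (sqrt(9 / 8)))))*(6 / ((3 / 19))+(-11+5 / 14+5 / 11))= 501111*sqrt(141) / 3068912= 1.94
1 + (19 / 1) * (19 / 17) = 378 / 17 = 22.24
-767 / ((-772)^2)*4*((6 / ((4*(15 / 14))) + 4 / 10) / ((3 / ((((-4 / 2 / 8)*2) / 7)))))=2301 / 10429720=0.00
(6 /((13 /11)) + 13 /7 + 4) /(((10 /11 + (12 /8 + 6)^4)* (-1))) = -35024 /10138037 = -0.00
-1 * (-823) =823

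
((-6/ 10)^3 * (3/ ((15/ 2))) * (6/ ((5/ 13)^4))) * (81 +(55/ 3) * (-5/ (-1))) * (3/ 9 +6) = -10119505032/ 390625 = -25905.93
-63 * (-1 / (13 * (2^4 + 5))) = 0.23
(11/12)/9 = 11/108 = 0.10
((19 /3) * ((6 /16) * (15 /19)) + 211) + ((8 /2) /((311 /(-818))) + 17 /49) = 202.70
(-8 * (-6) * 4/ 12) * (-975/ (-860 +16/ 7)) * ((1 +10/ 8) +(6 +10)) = 498225/ 1501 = 331.93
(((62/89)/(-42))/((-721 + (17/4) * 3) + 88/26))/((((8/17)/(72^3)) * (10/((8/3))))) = 568249344/114174095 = 4.98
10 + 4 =14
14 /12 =7 /6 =1.17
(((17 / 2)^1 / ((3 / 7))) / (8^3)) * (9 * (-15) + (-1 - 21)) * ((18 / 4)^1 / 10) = -56049 / 20480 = -2.74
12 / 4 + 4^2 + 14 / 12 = 121 / 6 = 20.17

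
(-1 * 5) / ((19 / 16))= -80 / 19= -4.21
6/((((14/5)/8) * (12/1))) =10/7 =1.43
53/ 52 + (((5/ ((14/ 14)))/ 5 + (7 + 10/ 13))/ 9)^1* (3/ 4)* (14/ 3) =691/ 156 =4.43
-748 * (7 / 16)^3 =-64141 / 1024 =-62.64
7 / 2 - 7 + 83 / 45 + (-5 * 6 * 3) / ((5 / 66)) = -107069 / 90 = -1189.66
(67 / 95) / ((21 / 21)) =67 / 95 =0.71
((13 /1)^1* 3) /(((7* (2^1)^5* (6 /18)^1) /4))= 117 /56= 2.09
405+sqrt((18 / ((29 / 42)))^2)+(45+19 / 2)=28163 / 58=485.57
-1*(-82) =82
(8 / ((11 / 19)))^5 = 81136812032 / 161051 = 503795.77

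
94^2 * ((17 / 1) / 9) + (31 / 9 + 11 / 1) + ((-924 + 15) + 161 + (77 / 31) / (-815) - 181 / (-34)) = 41134519741 / 2577030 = 15961.99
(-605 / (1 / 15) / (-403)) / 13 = 9075 / 5239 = 1.73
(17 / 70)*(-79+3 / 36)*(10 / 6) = -16099 / 504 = -31.94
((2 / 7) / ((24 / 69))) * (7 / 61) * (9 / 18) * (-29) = -667 / 488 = -1.37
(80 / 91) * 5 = 400 / 91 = 4.40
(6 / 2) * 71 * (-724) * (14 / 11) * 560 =-1209022080 / 11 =-109911098.18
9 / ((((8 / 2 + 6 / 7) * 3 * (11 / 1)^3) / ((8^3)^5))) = 369435906932736 / 22627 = 16327215580.18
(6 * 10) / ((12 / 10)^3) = 625 / 18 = 34.72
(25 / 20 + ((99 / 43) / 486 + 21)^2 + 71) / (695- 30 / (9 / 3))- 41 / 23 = -43876643543 / 42472990710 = -1.03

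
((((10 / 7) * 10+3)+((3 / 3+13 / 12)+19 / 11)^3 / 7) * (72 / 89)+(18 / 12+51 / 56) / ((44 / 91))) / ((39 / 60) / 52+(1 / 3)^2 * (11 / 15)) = 90860855175 / 336660478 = 269.89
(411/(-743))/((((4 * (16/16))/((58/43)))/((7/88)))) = -0.01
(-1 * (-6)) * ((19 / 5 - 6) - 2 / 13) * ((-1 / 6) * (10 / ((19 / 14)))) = 4284 / 247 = 17.34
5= 5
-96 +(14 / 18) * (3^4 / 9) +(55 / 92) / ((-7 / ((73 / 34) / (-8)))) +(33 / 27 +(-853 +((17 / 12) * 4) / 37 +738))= -11817948637 / 58330944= -202.60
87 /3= 29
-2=-2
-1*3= -3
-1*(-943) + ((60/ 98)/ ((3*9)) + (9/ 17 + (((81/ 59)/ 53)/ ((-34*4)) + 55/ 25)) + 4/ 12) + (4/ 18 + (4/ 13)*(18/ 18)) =226267411261/ 239027880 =946.62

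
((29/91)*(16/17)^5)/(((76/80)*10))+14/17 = 2082526734/2454932753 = 0.85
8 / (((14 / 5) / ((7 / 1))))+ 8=28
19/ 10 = 1.90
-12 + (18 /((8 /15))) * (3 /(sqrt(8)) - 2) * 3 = -429 /2 + 1215 * sqrt(2) /16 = -107.11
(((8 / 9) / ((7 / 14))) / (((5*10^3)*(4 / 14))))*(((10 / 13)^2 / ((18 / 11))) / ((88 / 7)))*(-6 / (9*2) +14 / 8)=833 / 16426800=0.00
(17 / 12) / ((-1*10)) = -17 / 120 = -0.14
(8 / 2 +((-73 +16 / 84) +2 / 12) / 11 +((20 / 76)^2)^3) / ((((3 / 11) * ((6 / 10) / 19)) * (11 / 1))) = -94314960155 / 3431873214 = -27.48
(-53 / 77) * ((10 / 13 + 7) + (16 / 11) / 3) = -187673 / 33033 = -5.68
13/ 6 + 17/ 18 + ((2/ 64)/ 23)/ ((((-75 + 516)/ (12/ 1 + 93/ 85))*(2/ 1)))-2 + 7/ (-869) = 7556009851/ 6849944640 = 1.10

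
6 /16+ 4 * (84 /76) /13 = 1413 /1976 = 0.72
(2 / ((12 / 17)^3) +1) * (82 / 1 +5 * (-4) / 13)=3021371 / 5616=537.99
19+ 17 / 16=321 / 16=20.06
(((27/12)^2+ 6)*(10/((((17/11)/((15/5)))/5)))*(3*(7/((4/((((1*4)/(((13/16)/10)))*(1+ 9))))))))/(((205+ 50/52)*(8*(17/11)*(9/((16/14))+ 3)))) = 100.21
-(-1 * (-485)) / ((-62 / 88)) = 21340 / 31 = 688.39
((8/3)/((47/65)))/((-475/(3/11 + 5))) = -6032/147345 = -0.04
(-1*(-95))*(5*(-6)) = -2850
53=53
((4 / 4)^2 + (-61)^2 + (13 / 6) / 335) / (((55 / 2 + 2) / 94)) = 703235902 / 59295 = 11859.95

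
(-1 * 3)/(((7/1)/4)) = -1.71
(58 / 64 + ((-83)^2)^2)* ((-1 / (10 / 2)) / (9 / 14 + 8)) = -10630664107 / 9680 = -1098209.10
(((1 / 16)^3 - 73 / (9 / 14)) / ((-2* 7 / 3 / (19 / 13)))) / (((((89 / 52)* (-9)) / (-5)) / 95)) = 37779579575 / 34449408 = 1096.67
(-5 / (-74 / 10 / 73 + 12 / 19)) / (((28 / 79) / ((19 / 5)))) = -10409435 / 102956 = -101.11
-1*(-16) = 16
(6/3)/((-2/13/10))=-130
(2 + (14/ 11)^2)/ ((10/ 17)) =3723/ 605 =6.15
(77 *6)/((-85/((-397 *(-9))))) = -1650726/85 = -19420.31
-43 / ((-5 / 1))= 43 / 5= 8.60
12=12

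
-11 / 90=-0.12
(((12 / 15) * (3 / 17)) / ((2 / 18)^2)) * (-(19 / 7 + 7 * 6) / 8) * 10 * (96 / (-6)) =1216944 / 119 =10226.42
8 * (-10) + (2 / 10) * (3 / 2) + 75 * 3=1453 / 10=145.30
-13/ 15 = -0.87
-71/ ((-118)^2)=-71/ 13924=-0.01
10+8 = 18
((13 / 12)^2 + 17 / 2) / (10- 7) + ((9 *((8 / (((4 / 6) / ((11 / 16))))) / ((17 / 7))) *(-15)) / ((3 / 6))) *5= -4582.80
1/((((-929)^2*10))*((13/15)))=3/22439066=0.00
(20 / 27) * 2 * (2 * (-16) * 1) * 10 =-12800 / 27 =-474.07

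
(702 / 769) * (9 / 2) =3159 / 769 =4.11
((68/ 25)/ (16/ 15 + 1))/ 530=102/ 41075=0.00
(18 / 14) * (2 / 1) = 18 / 7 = 2.57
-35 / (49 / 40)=-200 / 7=-28.57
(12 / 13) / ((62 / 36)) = 216 / 403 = 0.54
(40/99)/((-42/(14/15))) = -8/891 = -0.01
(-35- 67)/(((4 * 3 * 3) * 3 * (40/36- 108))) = 17/1924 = 0.01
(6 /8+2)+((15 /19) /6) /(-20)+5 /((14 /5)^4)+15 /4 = 4798949 /729904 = 6.57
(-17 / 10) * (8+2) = -17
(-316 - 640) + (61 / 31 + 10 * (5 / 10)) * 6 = -914.19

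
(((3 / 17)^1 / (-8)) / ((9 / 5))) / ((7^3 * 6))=-5 / 839664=-0.00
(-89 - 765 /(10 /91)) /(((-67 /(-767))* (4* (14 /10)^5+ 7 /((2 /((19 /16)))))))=-540773350000 /171983707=-3144.33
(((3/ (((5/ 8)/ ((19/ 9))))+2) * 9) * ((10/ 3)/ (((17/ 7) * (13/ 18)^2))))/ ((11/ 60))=3810240/ 2431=1567.35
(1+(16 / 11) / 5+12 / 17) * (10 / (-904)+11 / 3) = 9254719 / 1267860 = 7.30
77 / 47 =1.64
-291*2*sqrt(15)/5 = -582*sqrt(15)/5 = -450.82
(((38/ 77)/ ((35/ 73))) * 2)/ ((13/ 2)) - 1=-23939/ 35035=-0.68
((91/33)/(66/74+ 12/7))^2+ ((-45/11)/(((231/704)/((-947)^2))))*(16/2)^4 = -45797356848.75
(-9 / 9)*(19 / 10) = -19 / 10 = -1.90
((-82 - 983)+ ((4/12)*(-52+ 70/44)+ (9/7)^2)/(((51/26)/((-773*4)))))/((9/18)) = 3763151330/82467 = 45632.21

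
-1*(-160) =160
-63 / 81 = -7 / 9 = -0.78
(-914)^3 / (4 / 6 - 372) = 1145327916 / 557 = 2056244.01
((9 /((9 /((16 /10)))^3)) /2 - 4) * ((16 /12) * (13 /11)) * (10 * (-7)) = 29297632 /66825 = 438.42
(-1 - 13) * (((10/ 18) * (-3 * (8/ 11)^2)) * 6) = 8960/ 121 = 74.05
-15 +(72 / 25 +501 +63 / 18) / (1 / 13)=329047 / 50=6580.94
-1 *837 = -837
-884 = -884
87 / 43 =2.02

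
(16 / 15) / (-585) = -0.00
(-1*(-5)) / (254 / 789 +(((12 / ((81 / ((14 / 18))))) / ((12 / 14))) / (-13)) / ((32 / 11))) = 15.70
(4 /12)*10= 10 /3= 3.33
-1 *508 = -508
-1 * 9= -9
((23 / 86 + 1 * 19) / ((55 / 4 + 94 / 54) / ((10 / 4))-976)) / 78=-74565 / 292744946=-0.00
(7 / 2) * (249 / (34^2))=1743 / 2312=0.75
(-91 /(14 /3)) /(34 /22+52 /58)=-12441 /1558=-7.99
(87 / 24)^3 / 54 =24389 / 27648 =0.88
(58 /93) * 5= 290 /93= 3.12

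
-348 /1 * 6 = -2088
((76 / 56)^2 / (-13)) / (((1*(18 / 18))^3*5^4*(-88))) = 361 / 140140000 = 0.00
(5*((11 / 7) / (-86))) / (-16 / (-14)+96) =-11 / 11696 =-0.00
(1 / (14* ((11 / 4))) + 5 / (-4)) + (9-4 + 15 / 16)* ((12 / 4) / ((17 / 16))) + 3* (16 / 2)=39.54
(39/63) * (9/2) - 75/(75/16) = -185/14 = -13.21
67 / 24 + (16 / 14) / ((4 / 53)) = 3013 / 168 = 17.93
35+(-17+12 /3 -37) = -15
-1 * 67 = -67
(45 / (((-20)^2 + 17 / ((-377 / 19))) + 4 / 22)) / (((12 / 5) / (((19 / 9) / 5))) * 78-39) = 0.00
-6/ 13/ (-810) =1/ 1755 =0.00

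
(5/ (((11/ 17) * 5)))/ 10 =17/ 110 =0.15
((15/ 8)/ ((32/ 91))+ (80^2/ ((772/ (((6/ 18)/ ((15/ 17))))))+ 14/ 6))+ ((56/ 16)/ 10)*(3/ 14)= 10.87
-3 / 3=-1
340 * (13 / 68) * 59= 3835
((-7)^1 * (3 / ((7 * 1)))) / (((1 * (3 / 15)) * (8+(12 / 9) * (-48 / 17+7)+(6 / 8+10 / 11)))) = -33660 / 34171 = -0.99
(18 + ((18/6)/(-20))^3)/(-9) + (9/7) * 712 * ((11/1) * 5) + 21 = 2820584021/56000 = 50367.57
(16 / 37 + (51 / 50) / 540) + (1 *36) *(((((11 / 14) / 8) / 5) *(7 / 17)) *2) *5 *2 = 35425693 / 5661000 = 6.26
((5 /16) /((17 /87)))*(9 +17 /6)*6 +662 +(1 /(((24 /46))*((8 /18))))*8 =810.05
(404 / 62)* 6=1212 / 31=39.10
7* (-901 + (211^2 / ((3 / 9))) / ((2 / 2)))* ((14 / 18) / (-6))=-3250219 / 27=-120378.48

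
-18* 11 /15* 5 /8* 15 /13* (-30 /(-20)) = -1485 /104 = -14.28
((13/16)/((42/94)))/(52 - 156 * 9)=-47/34944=-0.00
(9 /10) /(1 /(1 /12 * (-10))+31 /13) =117 /154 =0.76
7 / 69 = 0.10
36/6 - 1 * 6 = 0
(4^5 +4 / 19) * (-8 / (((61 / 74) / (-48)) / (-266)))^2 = 15726016478910.57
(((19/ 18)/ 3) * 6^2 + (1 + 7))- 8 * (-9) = 278/ 3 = 92.67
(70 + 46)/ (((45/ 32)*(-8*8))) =-58/ 45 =-1.29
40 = 40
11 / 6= 1.83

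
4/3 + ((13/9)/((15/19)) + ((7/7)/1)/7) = 3124/945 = 3.31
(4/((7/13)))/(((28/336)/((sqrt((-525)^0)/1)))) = 624/7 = 89.14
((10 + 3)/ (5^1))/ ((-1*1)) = -13/ 5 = -2.60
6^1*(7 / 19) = 42 / 19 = 2.21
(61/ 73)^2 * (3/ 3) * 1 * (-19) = -13.27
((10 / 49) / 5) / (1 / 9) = 0.37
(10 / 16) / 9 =5 / 72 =0.07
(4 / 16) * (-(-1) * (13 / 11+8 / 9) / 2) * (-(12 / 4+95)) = -25.37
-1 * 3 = -3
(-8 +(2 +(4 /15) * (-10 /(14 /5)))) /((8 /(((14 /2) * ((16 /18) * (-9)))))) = 146 /3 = 48.67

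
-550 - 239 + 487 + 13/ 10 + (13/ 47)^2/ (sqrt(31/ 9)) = -300.66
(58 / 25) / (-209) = -0.01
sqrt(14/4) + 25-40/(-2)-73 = -28 + sqrt(14)/2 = -26.13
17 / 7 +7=66 / 7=9.43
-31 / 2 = -15.50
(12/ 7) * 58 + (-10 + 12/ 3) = 654/ 7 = 93.43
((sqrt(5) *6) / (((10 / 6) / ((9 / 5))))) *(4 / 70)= 324 *sqrt(5) / 875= 0.83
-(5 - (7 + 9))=11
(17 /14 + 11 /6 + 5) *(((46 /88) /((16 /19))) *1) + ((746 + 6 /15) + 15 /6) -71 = 50479633 /73920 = 682.90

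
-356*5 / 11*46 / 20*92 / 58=-188324 / 319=-590.36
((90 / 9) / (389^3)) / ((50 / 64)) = 64 / 294319345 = 0.00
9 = 9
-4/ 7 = -0.57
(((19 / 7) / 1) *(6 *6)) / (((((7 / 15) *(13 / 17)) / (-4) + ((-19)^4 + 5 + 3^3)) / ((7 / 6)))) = 0.00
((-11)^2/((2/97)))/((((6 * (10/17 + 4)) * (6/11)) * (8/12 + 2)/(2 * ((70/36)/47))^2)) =2688653275/2679640704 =1.00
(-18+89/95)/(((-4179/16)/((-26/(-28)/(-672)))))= -21073/233438940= -0.00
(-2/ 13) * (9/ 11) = -18/ 143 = -0.13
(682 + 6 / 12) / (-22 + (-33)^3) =-195 / 10274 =-0.02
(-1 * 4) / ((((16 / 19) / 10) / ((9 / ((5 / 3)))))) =-513 / 2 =-256.50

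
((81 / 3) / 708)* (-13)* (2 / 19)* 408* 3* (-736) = 52700544 / 1121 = 47012.08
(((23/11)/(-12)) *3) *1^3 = -23/44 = -0.52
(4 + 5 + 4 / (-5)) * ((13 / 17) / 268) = 533 / 22780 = 0.02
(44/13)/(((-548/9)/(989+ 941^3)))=-82490622390/1781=-46317025.49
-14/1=-14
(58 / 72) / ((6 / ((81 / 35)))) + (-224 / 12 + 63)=37501 / 840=44.64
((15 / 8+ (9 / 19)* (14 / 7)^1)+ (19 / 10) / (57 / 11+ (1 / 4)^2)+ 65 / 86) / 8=0.49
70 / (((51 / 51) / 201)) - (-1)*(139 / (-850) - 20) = 11942361 / 850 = 14049.84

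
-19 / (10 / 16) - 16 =-232 / 5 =-46.40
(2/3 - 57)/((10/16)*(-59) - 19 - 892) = 1352/22749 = 0.06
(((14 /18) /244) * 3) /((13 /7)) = 49 /9516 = 0.01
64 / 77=0.83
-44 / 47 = -0.94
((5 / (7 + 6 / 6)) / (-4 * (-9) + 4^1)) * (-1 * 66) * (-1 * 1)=33 / 32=1.03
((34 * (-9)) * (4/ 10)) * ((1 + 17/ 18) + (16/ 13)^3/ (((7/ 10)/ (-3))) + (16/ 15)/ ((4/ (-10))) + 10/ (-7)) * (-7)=-95445718/ 10985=-8688.73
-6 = -6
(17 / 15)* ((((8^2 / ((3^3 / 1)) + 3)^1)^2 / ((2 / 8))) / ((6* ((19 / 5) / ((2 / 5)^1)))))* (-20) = -5718800 / 124659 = -45.88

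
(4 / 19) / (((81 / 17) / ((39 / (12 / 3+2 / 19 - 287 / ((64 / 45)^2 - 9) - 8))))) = 960772 / 20762541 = 0.05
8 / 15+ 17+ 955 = 14588 / 15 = 972.53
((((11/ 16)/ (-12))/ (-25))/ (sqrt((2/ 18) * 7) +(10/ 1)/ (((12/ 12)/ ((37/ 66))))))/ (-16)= -4477/ 170895360 +1331 * sqrt(7)/ 854476800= -0.00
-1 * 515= -515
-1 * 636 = -636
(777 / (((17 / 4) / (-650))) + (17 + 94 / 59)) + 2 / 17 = -119173033 / 1003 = -118816.58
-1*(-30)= 30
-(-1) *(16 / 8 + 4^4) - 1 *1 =257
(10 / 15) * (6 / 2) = 2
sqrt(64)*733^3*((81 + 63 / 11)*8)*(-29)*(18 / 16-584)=406456149829960368 / 11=36950559075450942.55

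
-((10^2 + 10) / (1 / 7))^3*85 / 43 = -38805305000 / 43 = -902448953.49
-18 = -18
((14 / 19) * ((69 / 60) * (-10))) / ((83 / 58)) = -5.92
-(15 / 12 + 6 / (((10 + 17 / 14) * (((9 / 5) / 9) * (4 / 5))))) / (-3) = 2885 / 1884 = 1.53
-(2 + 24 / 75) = -58 / 25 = -2.32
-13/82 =-0.16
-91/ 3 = -30.33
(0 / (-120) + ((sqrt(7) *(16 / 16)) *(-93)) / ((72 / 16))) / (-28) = 31 *sqrt(7) / 42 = 1.95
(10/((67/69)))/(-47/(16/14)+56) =5520/7973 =0.69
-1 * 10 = -10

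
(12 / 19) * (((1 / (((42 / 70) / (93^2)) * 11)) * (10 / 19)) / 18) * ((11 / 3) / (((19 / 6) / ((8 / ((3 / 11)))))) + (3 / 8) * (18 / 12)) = 756523225 / 905388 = 835.58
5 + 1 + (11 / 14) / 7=599 / 98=6.11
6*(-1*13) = -78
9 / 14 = 0.64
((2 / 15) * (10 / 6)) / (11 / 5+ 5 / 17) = 85 / 954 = 0.09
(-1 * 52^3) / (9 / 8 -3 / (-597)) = -223847936 / 1799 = -124429.09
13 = 13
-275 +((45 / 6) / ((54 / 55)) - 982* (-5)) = 167135 / 36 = 4642.64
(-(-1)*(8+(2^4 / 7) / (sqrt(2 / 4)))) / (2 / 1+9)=16*sqrt(2) / 77+8 / 11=1.02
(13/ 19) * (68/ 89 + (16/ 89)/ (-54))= 23764/ 45657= 0.52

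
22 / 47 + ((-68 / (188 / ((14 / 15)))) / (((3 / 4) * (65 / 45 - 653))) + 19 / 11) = 4161084 / 1894805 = 2.20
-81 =-81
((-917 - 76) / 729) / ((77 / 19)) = -6289 / 18711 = -0.34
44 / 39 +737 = 28787 / 39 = 738.13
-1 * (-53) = 53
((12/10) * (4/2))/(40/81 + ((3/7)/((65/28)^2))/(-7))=4.97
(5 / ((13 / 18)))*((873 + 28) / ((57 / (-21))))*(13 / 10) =-2987.53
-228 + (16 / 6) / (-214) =-73192 / 321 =-228.01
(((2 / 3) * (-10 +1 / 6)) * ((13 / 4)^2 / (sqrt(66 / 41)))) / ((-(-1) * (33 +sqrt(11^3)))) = -9971 * sqrt(246) / 19008 +9971 * sqrt(2706) / 69696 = -0.79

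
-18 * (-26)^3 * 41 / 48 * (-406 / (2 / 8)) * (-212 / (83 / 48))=4465789945344 / 83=53804698136.67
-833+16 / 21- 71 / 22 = -835.47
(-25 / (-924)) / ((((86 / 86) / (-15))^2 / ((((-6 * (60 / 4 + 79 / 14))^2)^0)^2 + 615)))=3750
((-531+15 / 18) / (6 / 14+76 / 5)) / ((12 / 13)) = -1447355 / 39384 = -36.75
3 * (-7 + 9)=6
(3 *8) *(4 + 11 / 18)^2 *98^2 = 132323912 / 27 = 4900885.63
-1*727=-727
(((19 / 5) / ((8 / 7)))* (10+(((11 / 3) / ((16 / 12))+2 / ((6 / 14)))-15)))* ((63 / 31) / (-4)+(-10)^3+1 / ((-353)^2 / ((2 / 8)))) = -310556124781 / 38628790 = -8039.50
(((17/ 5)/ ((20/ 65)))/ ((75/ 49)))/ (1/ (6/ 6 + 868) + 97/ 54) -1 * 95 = -1918547641/ 21086750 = -90.98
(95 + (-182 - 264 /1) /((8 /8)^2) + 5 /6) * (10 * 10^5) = -1050500000 /3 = -350166666.67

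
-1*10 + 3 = -7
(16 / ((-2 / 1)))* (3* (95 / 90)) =-76 / 3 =-25.33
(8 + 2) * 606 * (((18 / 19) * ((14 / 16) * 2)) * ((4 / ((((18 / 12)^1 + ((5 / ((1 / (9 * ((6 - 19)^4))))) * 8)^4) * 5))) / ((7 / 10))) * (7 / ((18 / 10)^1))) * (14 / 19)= 7918400 / 2689797482835890005649341440361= 0.00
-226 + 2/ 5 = -225.60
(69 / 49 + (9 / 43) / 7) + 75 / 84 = 19645 / 8428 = 2.33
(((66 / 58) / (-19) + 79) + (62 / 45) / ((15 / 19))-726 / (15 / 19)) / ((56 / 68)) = -378873356 / 371925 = -1018.68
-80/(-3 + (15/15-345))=80/347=0.23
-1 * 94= -94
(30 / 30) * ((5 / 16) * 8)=5 / 2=2.50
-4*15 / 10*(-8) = 48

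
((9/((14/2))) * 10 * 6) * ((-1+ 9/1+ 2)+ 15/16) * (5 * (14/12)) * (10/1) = 196875/4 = 49218.75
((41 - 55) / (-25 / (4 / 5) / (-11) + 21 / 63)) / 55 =-168 / 2095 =-0.08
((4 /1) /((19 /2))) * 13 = 5.47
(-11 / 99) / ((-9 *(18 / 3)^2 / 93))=31 / 972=0.03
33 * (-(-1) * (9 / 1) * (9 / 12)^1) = 891 / 4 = 222.75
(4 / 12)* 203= 203 / 3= 67.67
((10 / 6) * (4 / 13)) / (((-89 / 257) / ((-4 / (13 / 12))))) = 82240 / 15041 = 5.47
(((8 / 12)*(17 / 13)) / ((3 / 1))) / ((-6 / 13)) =-17 / 27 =-0.63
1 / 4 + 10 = 41 / 4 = 10.25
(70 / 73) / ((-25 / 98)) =-1372 / 365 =-3.76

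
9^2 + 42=123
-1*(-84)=84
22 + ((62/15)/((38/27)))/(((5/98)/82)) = 2252494/475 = 4742.09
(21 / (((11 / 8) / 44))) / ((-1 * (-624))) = 14 / 13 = 1.08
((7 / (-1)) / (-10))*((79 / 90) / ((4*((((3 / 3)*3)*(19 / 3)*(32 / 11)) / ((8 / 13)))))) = 0.00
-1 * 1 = -1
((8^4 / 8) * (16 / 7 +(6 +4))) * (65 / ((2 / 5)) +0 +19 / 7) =50923008 / 49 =1039245.06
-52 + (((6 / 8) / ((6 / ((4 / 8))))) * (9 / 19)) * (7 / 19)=-300289 / 5776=-51.99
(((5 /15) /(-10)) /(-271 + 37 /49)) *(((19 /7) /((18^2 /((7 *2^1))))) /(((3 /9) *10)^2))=931 /715068000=0.00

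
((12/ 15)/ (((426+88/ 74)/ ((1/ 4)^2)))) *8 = 37/ 39515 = 0.00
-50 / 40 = -5 / 4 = -1.25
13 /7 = 1.86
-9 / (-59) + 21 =1248 / 59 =21.15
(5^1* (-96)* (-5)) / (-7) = -2400 / 7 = -342.86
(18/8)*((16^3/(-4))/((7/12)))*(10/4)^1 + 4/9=-9873.84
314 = 314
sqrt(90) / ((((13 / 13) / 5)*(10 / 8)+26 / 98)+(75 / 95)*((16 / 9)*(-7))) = -33516*sqrt(10) / 104003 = -1.02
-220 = -220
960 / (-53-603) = -1.46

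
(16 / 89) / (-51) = -16 / 4539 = -0.00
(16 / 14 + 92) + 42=946 / 7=135.14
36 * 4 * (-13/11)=-1872/11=-170.18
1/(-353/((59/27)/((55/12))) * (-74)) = 0.00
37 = 37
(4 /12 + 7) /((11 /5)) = 10 /3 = 3.33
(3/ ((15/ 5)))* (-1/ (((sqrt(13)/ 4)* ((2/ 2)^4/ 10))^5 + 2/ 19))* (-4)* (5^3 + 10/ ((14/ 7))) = 207198617600000000000/ 41943039865963227-3248607232000000* sqrt(13)/ 41943039865963227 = 4939.72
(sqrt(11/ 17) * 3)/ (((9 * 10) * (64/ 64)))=sqrt(187)/ 510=0.03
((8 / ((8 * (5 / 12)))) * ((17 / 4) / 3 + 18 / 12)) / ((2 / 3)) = 21 / 2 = 10.50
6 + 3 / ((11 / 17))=117 / 11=10.64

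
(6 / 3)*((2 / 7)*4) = 16 / 7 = 2.29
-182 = -182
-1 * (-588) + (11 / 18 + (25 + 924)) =27677 / 18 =1537.61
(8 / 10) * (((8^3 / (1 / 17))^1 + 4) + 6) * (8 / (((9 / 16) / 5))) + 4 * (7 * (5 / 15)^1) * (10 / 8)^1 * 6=4462198 / 9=495799.78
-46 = -46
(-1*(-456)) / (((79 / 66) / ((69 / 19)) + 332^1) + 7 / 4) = 1.36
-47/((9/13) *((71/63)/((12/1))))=-722.87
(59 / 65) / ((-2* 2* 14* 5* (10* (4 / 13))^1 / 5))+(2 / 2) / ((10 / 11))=12261 / 11200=1.09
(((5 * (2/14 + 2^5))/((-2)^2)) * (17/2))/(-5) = -3825/56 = -68.30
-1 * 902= -902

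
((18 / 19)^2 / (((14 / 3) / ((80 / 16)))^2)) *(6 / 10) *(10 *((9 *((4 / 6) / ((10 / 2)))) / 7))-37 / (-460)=64942651 / 56958580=1.14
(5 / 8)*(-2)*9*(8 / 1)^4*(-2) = 92160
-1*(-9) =9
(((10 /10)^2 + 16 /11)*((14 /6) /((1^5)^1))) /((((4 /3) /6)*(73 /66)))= 1701 /73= 23.30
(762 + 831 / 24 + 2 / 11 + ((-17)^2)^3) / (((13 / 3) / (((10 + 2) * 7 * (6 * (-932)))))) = -374169387692268 / 143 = -2616569144701.17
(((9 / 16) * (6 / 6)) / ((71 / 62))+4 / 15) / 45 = 0.02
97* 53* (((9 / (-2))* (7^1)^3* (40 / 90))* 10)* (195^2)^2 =-50992953276037500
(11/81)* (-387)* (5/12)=-2365/108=-21.90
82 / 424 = 41 / 212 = 0.19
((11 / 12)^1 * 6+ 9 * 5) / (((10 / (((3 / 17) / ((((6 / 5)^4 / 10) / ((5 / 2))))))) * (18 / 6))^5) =0.00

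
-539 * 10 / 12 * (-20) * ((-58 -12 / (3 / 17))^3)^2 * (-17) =-611096374123804800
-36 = -36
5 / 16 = 0.31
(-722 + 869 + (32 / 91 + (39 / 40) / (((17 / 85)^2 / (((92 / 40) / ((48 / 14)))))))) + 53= 2524159 / 11648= 216.70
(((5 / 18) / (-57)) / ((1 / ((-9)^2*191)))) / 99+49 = 60491 / 1254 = 48.24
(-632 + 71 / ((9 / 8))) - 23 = -5327 / 9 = -591.89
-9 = -9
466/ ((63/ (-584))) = -272144/ 63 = -4319.75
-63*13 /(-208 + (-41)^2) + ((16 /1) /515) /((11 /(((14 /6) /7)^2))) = -13911049 /25033635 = -0.56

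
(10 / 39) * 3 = 10 / 13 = 0.77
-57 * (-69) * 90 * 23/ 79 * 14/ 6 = 18996390/ 79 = 240460.63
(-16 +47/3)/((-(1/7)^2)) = 49/3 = 16.33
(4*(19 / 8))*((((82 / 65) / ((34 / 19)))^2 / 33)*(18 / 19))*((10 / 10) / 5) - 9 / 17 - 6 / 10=-74026677 / 67156375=-1.10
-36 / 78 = -6 / 13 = -0.46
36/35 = 1.03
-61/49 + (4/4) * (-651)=-31960/49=-652.24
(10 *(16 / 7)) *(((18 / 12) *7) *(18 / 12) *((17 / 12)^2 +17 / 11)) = 28135 / 22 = 1278.86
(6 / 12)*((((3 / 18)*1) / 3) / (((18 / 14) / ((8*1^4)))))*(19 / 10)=133 / 405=0.33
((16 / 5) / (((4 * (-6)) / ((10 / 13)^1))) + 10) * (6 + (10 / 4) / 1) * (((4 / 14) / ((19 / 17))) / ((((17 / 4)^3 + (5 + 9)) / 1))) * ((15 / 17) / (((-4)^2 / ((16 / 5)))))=419968 / 10043761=0.04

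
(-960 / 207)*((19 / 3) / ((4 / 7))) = -10640 / 207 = -51.40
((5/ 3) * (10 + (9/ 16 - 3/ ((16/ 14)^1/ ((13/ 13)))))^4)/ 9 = 1300723205/ 1769472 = 735.09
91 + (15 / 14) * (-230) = -1088 / 7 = -155.43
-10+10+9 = 9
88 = 88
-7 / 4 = -1.75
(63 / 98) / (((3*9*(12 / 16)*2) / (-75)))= -25 / 21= -1.19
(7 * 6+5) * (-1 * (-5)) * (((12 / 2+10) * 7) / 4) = 6580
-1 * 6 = -6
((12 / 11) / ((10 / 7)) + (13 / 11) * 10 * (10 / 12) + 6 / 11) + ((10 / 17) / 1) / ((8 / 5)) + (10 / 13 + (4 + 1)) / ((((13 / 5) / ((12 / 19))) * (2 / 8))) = 617184043 / 36027420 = 17.13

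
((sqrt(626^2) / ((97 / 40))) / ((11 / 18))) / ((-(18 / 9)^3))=-56340 / 1067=-52.80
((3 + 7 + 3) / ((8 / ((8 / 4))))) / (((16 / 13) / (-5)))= -845 / 64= -13.20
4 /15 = 0.27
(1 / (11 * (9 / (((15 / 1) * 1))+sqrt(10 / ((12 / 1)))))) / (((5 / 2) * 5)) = -36 / 3905+2 * sqrt(30) / 781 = 0.00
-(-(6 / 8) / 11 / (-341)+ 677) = -10157711 / 15004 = -677.00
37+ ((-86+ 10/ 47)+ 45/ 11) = -23108/ 517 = -44.70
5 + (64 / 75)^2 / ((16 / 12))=10399 / 1875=5.55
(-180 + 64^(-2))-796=-3997695/ 4096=-976.00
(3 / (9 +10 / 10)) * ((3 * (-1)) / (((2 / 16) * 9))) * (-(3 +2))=4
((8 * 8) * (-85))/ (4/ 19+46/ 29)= -3027.72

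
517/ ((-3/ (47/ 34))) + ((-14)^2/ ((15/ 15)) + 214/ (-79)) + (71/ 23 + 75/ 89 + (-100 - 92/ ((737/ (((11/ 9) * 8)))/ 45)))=-216531459965/ 1105146642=-195.93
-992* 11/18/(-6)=2728/27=101.04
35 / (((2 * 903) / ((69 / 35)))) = 23 / 602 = 0.04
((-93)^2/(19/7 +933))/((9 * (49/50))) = 961/917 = 1.05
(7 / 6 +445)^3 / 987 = 19184262733 / 213192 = 89985.85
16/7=2.29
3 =3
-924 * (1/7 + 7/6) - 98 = -1308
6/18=1/3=0.33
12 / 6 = 2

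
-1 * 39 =-39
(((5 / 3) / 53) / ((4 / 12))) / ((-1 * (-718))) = 5 / 38054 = 0.00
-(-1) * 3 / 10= 0.30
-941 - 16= -957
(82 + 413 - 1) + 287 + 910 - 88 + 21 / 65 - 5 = 103891 / 65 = 1598.32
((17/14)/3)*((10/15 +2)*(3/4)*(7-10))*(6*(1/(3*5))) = -34/35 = -0.97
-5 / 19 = -0.26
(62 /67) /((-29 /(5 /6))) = -0.03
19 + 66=85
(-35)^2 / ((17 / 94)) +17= 115439 / 17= 6790.53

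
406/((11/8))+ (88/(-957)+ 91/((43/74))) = 18591422/41151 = 451.79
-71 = -71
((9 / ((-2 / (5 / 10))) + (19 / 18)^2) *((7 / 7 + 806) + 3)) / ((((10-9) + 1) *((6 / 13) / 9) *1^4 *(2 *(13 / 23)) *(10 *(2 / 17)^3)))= -7796931 / 16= -487308.19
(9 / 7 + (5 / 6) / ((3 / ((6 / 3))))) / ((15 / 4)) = 464 / 945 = 0.49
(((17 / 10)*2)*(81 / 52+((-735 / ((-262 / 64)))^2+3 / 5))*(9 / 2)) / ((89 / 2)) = 11083.90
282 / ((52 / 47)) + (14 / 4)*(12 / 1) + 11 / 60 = 231713 / 780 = 297.07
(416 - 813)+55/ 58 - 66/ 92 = -264645/ 667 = -396.77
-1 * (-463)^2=-214369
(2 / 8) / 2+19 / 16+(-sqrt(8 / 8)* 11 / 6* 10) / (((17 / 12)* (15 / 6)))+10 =1669 / 272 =6.14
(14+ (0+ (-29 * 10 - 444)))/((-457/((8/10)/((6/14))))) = 1344/457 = 2.94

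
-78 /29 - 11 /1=-397 /29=-13.69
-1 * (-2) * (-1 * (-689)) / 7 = 1378 / 7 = 196.86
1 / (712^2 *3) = 1 / 1520832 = 0.00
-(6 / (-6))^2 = -1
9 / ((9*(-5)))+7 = 34 / 5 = 6.80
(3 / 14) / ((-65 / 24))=-36 / 455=-0.08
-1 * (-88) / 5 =88 / 5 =17.60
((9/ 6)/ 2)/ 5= 3/ 20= 0.15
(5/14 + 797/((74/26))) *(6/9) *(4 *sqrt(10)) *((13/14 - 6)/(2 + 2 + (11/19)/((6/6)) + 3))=-65309137 *sqrt(10)/130536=-1582.14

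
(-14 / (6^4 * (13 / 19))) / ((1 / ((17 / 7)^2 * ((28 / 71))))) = -5491 / 149526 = -0.04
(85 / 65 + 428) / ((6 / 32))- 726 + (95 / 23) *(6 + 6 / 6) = 1592.55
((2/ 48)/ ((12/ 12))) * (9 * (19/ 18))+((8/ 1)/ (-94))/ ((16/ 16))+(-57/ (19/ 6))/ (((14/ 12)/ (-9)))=2197739/ 15792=139.17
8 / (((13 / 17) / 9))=1224 / 13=94.15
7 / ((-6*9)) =-7 / 54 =-0.13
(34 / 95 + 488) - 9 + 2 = 45729 / 95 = 481.36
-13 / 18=-0.72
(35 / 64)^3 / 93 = 42875 / 24379392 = 0.00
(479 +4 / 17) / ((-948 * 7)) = -8147 / 112812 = -0.07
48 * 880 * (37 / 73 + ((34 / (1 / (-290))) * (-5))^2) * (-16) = -119911432421806080 / 73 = -1642622361942549.04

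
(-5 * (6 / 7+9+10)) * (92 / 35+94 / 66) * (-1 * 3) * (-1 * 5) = -3253295 / 539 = -6035.80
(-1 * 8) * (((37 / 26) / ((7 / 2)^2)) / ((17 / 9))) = -5328 / 10829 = -0.49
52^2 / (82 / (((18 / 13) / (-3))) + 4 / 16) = -32448 / 2129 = -15.24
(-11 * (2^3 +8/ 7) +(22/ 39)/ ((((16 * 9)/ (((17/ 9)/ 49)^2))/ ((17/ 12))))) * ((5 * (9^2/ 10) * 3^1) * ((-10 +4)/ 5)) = 659067827429/ 44946720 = 14663.31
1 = 1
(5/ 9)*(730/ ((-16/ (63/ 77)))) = -1825/ 88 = -20.74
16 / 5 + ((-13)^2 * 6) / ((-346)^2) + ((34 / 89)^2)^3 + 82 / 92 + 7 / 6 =54082258545370481407 / 10263165609448520610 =5.27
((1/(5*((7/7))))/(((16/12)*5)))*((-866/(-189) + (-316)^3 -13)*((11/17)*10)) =-13120362937/2142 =-6125286.15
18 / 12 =3 / 2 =1.50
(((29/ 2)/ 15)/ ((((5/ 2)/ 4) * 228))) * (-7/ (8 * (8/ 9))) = -203/ 30400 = -0.01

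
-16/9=-1.78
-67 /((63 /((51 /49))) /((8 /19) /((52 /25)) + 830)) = -233563340 /254163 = -918.95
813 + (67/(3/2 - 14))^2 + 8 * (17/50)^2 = 526659/625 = 842.65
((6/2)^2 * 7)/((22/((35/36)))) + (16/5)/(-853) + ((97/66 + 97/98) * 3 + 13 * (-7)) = -1486724307/18390680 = -80.84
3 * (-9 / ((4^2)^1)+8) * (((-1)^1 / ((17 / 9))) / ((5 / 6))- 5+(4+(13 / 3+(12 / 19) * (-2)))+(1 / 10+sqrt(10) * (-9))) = 104111 / 3040- 3213 * sqrt(10) / 16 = -600.78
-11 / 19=-0.58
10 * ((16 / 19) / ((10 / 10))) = 160 / 19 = 8.42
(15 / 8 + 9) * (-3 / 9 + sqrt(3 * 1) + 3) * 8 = 87 * sqrt(3) + 232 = 382.69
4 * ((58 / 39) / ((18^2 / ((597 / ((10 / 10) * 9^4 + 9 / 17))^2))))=331895981 / 2183660525358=0.00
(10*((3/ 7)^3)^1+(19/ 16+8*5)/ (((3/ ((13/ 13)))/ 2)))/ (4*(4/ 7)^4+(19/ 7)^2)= 1627619/ 449112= 3.62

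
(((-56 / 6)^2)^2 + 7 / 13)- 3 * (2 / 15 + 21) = 39621674 / 5265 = 7525.48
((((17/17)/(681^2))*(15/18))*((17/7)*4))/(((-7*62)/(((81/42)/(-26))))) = 85/28491208564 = 0.00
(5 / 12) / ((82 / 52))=65 / 246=0.26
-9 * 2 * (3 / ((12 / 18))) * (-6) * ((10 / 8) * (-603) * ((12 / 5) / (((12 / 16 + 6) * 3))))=-43416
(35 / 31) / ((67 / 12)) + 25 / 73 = 82585 / 151621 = 0.54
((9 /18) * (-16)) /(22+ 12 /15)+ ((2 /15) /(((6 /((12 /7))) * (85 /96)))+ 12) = 1982696 /169575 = 11.69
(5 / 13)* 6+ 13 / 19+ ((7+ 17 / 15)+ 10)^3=4973035181 / 833625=5965.55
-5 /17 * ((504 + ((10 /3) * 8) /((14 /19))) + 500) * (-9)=327660 /119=2753.45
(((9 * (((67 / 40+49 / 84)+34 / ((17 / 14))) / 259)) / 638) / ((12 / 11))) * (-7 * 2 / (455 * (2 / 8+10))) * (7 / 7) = -3631 / 800672600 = -0.00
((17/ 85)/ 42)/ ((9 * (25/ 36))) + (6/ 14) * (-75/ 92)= -84191/ 241500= -0.35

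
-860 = -860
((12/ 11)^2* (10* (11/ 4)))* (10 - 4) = 2160/ 11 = 196.36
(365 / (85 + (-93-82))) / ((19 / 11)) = -803 / 342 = -2.35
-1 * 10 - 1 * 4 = -14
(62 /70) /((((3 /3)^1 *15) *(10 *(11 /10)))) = 31 /5775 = 0.01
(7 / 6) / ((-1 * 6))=-0.19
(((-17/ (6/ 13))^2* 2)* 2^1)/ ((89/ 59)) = 2881619/ 801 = 3597.53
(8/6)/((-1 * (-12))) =1/9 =0.11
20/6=10/3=3.33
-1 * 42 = -42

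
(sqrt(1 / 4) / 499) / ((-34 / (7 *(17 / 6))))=-0.00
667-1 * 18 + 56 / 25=16281 / 25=651.24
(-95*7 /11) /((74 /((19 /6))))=-12635 /4884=-2.59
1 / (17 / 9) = 9 / 17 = 0.53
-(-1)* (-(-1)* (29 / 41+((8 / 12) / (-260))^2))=0.71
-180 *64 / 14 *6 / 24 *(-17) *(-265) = -6487200 / 7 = -926742.86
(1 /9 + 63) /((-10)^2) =142 /225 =0.63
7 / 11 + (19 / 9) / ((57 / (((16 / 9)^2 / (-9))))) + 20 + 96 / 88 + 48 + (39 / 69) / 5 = 1738629844 / 24898995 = 69.83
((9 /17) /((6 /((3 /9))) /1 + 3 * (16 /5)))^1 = 15 /782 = 0.02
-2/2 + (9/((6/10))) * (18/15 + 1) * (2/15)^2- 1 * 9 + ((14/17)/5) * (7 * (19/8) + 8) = -27323/5100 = -5.36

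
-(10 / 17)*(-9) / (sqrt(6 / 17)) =15*sqrt(102) / 17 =8.91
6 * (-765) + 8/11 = -50482/11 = -4589.27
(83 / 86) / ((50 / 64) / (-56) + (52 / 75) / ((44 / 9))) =20451200 / 2709559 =7.55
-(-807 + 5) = 802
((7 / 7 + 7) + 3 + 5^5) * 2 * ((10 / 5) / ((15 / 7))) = 87808 / 15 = 5853.87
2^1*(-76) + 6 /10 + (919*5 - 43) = 22003 /5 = 4400.60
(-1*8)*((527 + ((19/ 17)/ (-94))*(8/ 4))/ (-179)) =3368432/ 143021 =23.55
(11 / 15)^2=121 / 225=0.54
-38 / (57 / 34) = -68 / 3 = -22.67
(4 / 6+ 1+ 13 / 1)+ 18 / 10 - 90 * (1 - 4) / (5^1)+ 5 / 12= 70.88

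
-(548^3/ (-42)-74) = 82284850/ 21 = 3918326.19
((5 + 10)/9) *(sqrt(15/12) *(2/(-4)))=-5 *sqrt(5)/12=-0.93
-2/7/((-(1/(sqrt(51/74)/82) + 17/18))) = -10404/376133065 + 17712 * sqrt(3774)/376133065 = 0.00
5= 5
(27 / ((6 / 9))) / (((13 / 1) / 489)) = 39609 / 26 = 1523.42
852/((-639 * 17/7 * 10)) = -14/255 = -0.05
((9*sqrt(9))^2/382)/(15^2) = 81/9550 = 0.01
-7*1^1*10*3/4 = -105/2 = -52.50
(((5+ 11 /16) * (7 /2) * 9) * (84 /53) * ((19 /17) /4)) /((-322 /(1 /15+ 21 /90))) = -980343 /13262720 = -0.07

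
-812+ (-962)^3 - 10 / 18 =-8012501465 / 9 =-890277940.56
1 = 1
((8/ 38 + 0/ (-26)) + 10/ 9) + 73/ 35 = 20393/ 5985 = 3.41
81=81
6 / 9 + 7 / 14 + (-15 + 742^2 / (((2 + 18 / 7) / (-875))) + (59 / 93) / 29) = -757903060707 / 7192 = -105381404.44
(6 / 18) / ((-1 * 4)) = -1 / 12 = -0.08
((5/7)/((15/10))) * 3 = 10/7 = 1.43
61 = 61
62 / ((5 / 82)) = 5084 / 5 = 1016.80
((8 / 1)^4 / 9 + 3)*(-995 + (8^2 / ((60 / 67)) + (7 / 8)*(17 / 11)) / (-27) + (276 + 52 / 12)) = -105412085443 / 320760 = -328632.27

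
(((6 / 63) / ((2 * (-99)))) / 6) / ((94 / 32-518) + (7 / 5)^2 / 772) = 38600 / 247999517073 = 0.00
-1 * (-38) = 38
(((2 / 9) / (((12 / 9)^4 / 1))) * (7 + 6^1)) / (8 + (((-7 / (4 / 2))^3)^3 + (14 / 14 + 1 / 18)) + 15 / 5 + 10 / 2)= -324 / 27931067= -0.00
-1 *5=-5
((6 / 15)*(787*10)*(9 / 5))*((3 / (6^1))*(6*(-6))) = -509976 / 5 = -101995.20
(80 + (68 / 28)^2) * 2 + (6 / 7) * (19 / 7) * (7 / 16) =67743 / 392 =172.81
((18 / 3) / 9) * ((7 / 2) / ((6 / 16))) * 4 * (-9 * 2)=-448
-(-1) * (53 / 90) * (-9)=-53 / 10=-5.30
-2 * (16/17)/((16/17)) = -2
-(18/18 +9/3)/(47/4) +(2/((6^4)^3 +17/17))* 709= -0.34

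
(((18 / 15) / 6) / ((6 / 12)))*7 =14 / 5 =2.80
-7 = -7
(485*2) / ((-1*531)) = -970 / 531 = -1.83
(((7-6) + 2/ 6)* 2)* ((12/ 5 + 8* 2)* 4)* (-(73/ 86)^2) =-3922144/ 27735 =-141.41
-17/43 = -0.40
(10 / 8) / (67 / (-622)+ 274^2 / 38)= 29545 / 46694726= 0.00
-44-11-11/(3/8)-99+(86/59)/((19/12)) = -613454/3363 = -182.41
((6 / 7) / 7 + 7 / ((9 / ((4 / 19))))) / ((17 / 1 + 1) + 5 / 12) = 9592 / 617253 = 0.02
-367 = -367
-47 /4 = -11.75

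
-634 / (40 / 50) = -1585 / 2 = -792.50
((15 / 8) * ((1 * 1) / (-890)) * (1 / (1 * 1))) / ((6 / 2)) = -1 / 1424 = -0.00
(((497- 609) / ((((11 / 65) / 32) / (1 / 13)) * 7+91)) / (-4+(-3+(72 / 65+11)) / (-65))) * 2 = 5408000 / 9143943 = 0.59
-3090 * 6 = -18540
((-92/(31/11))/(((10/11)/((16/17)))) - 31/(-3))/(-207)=185483/1636335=0.11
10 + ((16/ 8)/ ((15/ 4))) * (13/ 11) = 1754/ 165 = 10.63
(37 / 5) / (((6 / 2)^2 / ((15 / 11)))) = 37 / 33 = 1.12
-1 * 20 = -20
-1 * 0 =0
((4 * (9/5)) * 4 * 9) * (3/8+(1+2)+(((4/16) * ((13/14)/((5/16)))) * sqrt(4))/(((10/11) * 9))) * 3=2419902/875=2765.60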